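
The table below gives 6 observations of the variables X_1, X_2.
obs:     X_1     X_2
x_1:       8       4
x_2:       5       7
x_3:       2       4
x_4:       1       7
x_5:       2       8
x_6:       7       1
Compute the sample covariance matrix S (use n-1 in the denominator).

Step 1 — column means:
  mean(X_1) = (8 + 5 + 2 + 1 + 2 + 7) / 6 = 25/6 = 4.1667
  mean(X_2) = (4 + 7 + 4 + 7 + 8 + 1) / 6 = 31/6 = 5.1667

Step 2 — sample covariance S[i,j] = (1/(n-1)) · Σ_k (x_{k,i} - mean_i) · (x_{k,j} - mean_j), with n-1 = 5.
  S[X_1,X_1] = ((3.8333)·(3.8333) + (0.8333)·(0.8333) + (-2.1667)·(-2.1667) + (-3.1667)·(-3.1667) + (-2.1667)·(-2.1667) + (2.8333)·(2.8333)) / 5 = 42.8333/5 = 8.5667
  S[X_1,X_2] = ((3.8333)·(-1.1667) + (0.8333)·(1.8333) + (-2.1667)·(-1.1667) + (-3.1667)·(1.8333) + (-2.1667)·(2.8333) + (2.8333)·(-4.1667)) / 5 = -24.1667/5 = -4.8333
  S[X_2,X_2] = ((-1.1667)·(-1.1667) + (1.8333)·(1.8333) + (-1.1667)·(-1.1667) + (1.8333)·(1.8333) + (2.8333)·(2.8333) + (-4.1667)·(-4.1667)) / 5 = 34.8333/5 = 6.9667

S is symmetric (S[j,i] = S[i,j]). Assembling:

S = [[8.5667, -4.8333],
 [-4.8333, 6.9667]]


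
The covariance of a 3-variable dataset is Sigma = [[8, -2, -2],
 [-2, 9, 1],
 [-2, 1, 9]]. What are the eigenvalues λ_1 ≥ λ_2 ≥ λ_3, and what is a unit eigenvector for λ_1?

Step 1 — characteristic polynomial p(λ) = det(λI - Sigma) = λ³ - tr·λ² + c_1·λ - det, where tr = trace, c_1 = sum of the principal 2×2 minors, det = det(Sigma):
  tr = 8 + 9 + 9 = 26,
  c_1 = (8·9 - (-2)²) + (8·9 - (-2)²) + (9·9 - (1)²) = 68 + 68 + 80 = 216,
  det = 8·(9·9 - (1)²) - (-2)·((-2)·9 - (1)·(-2)) + (-2)·((-2)·(1) - 9·(-2)) = 8·(80) - (-2)·(-16) + (-2)·(16) = 576.
  So p(λ) = λ³ - 26λ² + 216λ - 576.
Step 2 — look for an integer root (rational root theorem: any rational root is an integer divisor of 576). Testing λ = 6:
  p(6) = 216 - 936 + 1296 - 576 = 0  ✓
  Dividing out (λ - 6): p(λ) = (λ - 6)(λ² - 20λ + 96).
Step 3 — remaining eigenvalues from the quadratic λ² - 20λ + 96 = 0:
  Δ = 20² - 4·96 = 400 - 384 = 16,  λ = (20 ± √16)/2 = (20 ± 4)/2 = 12 or 8.
  Sorted: λ_1 = 12,  λ_2 = 8,  λ_3 = 6  (check: sum = 26 = tr ✓).

Step 4 — unit eigenvector for λ_1 = 12: v spans the null space of (Sigma - λ_1 I), whose rows are
  r_1 = (-4, -2, -2),  r_2 = (-2, -3, 1),  r_3 = (-2, 1, -3).
  v is orthogonal to every row, so take v ∝ r_1 × r_2 = ((-2)·(1) - (-2)·(-3), (-2)·(-2) - (-4)·(1), (-4)·(-3) - (-2)·(-2)) = (-8, 8, 8).
  Rescale (divide by 8; multiply by -1 so the first nonzero entry is positive): u = (1, -1, -1).
  ||u|| = √((1)² + (-1)² + (-1)²) = √(3) ≈ 1.7321,  v_1 = u/||u|| ≈ (0.5774, -0.5774, -0.5774) (||v_1|| = 1).

λ_1 = 12,  λ_2 = 8,  λ_3 = 6;  v_1 ≈ (0.5774, -0.5774, -0.5774)


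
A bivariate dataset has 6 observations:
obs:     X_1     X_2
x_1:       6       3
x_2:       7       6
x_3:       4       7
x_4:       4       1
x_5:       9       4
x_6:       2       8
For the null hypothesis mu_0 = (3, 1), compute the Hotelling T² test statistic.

Step 1 — sample mean vector:
  mean(X_1) = (6 + 7 + 4 + 4 + 9 + 2) / 6 = 32/6 = 5.3333
  mean(X_2) = (3 + 6 + 7 + 1 + 4 + 8) / 6 = 29/6 = 4.8333
  x̄ = (5.3333, 4.8333),  deviation x̄ - mu_0 = (5.3333, 4.8333) - (3, 1) = (2.3333, 3.8333).

Step 2 — sample covariance matrix, S[i,j] = (1/(n-1)) · Σ_k (x_{k,i} - mean_i) · (x_{k,j} - mean_j), divisor n-1 = 5:
  S[X_1,X_1] = ((0.6667)·(0.6667) + (1.6667)·(1.6667) + (-1.3333)·(-1.3333) + (-1.3333)·(-1.3333) + (3.6667)·(3.6667) + (-3.3333)·(-3.3333)) / 5 = 31.3333/5 = 6.2667
  S[X_1,X_2] = ((0.6667)·(-1.8333) + (1.6667)·(1.1667) + (-1.3333)·(2.1667) + (-1.3333)·(-3.8333) + (3.6667)·(-0.8333) + (-3.3333)·(3.1667)) / 5 = -10.6667/5 = -2.1333
  S[X_2,X_2] = ((-1.8333)·(-1.8333) + (1.1667)·(1.1667) + (2.1667)·(2.1667) + (-3.8333)·(-3.8333) + (-0.8333)·(-0.8333) + (3.1667)·(3.1667)) / 5 = 34.8333/5 = 6.9667
  S = [[6.2667, -2.1333],
 [-2.1333, 6.9667]].

Step 3 — invert S. det(S) = 6.2667·6.9667 - (-2.1333)² = 39.1067.
  S^{-1} = (1/det) · [[d, -b], [-b, a]] = [[0.1781, 0.0546],
 [0.0546, 0.1602]].

Step 4 — quadratic form (x̄ - mu_0)^T · S^{-1} · (x̄ - mu_0):
  S^{-1} · (x̄ - mu_0) = (0.6248, 0.7416),
  (x̄ - mu_0)^T · [...] = (2.3333)·(0.6248) + (3.8333)·(0.7416) = 4.3005.

Step 5 — scale by n: T² = 6 · 4.3005 = 25.8029.

T² ≈ 25.8029


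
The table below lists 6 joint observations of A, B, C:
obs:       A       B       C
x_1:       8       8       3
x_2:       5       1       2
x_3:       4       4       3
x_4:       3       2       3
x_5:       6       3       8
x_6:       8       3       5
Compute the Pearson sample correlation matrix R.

Step 1 — column means:
  mean(A) = (8 + 5 + 4 + 3 + 6 + 8) / 6 = 34/6 = 5.6667
  mean(B) = (8 + 1 + 4 + 2 + 3 + 3) / 6 = 21/6 = 3.5
  mean(C) = (3 + 2 + 3 + 3 + 8 + 5) / 6 = 24/6 = 4

Step 2 — sample variances and covariances s[i,j] = (1/(n-1)) · Σ_k (x_{k,i} - mean_i) · (x_{k,j} - mean_j), with n-1 = 5:
  s[A,A] = ((2.3333)·(2.3333) + (-0.6667)·(-0.6667) + (-1.6667)·(-1.6667) + (-2.6667)·(-2.6667) + (0.3333)·(0.3333) + (2.3333)·(2.3333)) / 5 = 21.3333/5 = 4.2667
  s[A,B] = ((2.3333)·(4.5) + (-0.6667)·(-2.5) + (-1.6667)·(0.5) + (-2.6667)·(-1.5) + (0.3333)·(-0.5) + (2.3333)·(-0.5)) / 5 = 14/5 = 2.8
  s[A,C] = ((2.3333)·(-1) + (-0.6667)·(-2) + (-1.6667)·(-1) + (-2.6667)·(-1) + (0.3333)·(4) + (2.3333)·(1)) / 5 = 7/5 = 1.4
  s[B,B] = ((4.5)·(4.5) + (-2.5)·(-2.5) + (0.5)·(0.5) + (-1.5)·(-1.5) + (-0.5)·(-0.5) + (-0.5)·(-0.5)) / 5 = 29.5/5 = 5.9
  s[B,C] = ((4.5)·(-1) + (-2.5)·(-2) + (0.5)·(-1) + (-1.5)·(-1) + (-0.5)·(4) + (-0.5)·(1)) / 5 = -1/5 = -0.2
  s[C,C] = ((-1)·(-1) + (-2)·(-2) + (-1)·(-1) + (-1)·(-1) + (4)·(4) + (1)·(1)) / 5 = 24/5 = 4.8
  Sample standard deviations s_i = √(s[i,i]):
  s(A) = √(4.2667) = 2.0656
  s(B) = √(5.9) = 2.429
  s(C) = √(4.8) = 2.1909

Step 3 — r_{ij} = s_{ij} / (s_i · s_j):
  r[A,A] = 1 (diagonal).
  r[A,B] = 2.8 / (2.0656 · 2.429) = 2.8 / 5.0173 = 0.5581
  r[A,C] = 1.4 / (2.0656 · 2.1909) = 1.4 / 4.5255 = 0.3094
  r[B,B] = 1 (diagonal).
  r[B,C] = -0.2 / (2.429 · 2.1909) = -0.2 / 5.3217 = -0.0376
  r[C,C] = 1 (diagonal).

R is symmetric with unit diagonal. Assembling:

R = [[1, 0.5581, 0.3094],
 [0.5581, 1, -0.0376],
 [0.3094, -0.0376, 1]]


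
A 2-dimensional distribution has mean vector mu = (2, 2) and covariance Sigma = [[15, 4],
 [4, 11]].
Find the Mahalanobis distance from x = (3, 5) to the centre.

Step 1 — centre the observation: (x - mu) = (1, 3).

Step 2 — invert Sigma. det(Sigma) = 15·11 - (4)² = 149.
  Sigma^{-1} = (1/det) · [[d, -b], [-b, a]] = [[0.0738, -0.0268],
 [-0.0268, 0.1007]].

Step 3 — form the quadratic (x - mu)^T · Sigma^{-1} · (x - mu):
  Sigma^{-1} · (x - mu) = (-0.0067, 0.2752).
  (x - mu)^T · [Sigma^{-1} · (x - mu)] = (1)·(-0.0067) + (3)·(0.2752) = 0.8188.

Step 4 — take square root: d = √(0.8188) ≈ 0.9049.

d(x, mu) = √(0.8188) ≈ 0.9049


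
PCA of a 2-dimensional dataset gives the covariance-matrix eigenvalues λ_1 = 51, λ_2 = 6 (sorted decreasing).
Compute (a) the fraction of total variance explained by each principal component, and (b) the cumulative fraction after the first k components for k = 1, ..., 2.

Step 1 — total variance = trace(Sigma) = Σ λ_i = 51 + 6 = 57.

Step 2 — fraction explained by component i = λ_i / Σ λ:
  PC1: 51/57 = 0.8947
  PC2: 6/57 = 0.1053

Step 3 — cumulative fraction after k components = (λ_1 + ... + λ_k) / Σ λ:
  k = 1: 51/57 = 0.8947
  k = 2: (51 + 6)/57 = 57/57 = 1

Summary (fraction, with percent):

explained: PC1 0.8947 (89.47%), PC2 0.1053 (10.53%);  cumulative: 0.8947, 1


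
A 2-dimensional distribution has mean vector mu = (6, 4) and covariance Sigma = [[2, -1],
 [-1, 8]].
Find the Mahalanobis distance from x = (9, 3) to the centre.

Step 1 — centre the observation: (x - mu) = (3, -1).

Step 2 — invert Sigma. det(Sigma) = 2·8 - (-1)² = 15.
  Sigma^{-1} = (1/det) · [[d, -b], [-b, a]] = [[0.5333, 0.0667],
 [0.0667, 0.1333]].

Step 3 — form the quadratic (x - mu)^T · Sigma^{-1} · (x - mu):
  Sigma^{-1} · (x - mu) = (1.5333, 0.0667).
  (x - mu)^T · [Sigma^{-1} · (x - mu)] = (3)·(1.5333) + (-1)·(0.0667) = 4.5333.

Step 4 — take square root: d = √(4.5333) ≈ 2.1292.

d(x, mu) = √(4.5333) ≈ 2.1292


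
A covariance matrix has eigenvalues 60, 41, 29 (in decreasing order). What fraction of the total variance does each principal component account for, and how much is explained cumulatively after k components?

Step 1 — total variance = trace(Sigma) = Σ λ_i = 60 + 41 + 29 = 130.

Step 2 — fraction explained by component i = λ_i / Σ λ:
  PC1: 60/130 = 0.4615
  PC2: 41/130 = 0.3154
  PC3: 29/130 = 0.2231

Step 3 — cumulative fraction after k components = (λ_1 + ... + λ_k) / Σ λ:
  k = 1: 60/130 = 0.4615
  k = 2: (60 + 41)/130 = 101/130 = 0.7769
  k = 3: (60 + 41 + 29)/130 = 130/130 = 1

Summary (fraction, with percent):

explained: PC1 0.4615 (46.15%), PC2 0.3154 (31.54%), PC3 0.2231 (22.31%);  cumulative: 0.4615, 0.7769, 1


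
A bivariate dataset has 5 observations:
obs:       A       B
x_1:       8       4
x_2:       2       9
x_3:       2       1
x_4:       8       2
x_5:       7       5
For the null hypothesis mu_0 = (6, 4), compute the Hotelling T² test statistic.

Step 1 — sample mean vector:
  mean(A) = (8 + 2 + 2 + 8 + 7) / 5 = 27/5 = 5.4
  mean(B) = (4 + 9 + 1 + 2 + 5) / 5 = 21/5 = 4.2
  x̄ = (5.4, 4.2),  deviation x̄ - mu_0 = (5.4, 4.2) - (6, 4) = (-0.6, 0.2).

Step 2 — sample covariance matrix, S[i,j] = (1/(n-1)) · Σ_k (x_{k,i} - mean_i) · (x_{k,j} - mean_j), divisor n-1 = 4:
  S[A,A] = ((2.6)·(2.6) + (-3.4)·(-3.4) + (-3.4)·(-3.4) + (2.6)·(2.6) + (1.6)·(1.6)) / 4 = 39.2/4 = 9.8
  S[A,B] = ((2.6)·(-0.2) + (-3.4)·(4.8) + (-3.4)·(-3.2) + (2.6)·(-2.2) + (1.6)·(0.8)) / 4 = -10.4/4 = -2.6
  S[B,B] = ((-0.2)·(-0.2) + (4.8)·(4.8) + (-3.2)·(-3.2) + (-2.2)·(-2.2) + (0.8)·(0.8)) / 4 = 38.8/4 = 9.7
  S = [[9.8, -2.6],
 [-2.6, 9.7]].

Step 3 — invert S. det(S) = 9.8·9.7 - (-2.6)² = 88.3.
  S^{-1} = (1/det) · [[d, -b], [-b, a]] = [[0.1099, 0.0294],
 [0.0294, 0.111]].

Step 4 — quadratic form (x̄ - mu_0)^T · S^{-1} · (x̄ - mu_0):
  S^{-1} · (x̄ - mu_0) = (-0.06, 0.0045),
  (x̄ - mu_0)^T · [...] = (-0.6)·(-0.06) + (0.2)·(0.0045) = 0.0369.

Step 5 — scale by n: T² = 5 · 0.0369 = 0.1846.

T² ≈ 0.1846


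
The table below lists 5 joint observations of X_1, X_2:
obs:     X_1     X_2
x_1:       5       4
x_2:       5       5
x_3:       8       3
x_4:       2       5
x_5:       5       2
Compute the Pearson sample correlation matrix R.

Step 1 — column means:
  mean(X_1) = (5 + 5 + 8 + 2 + 5) / 5 = 25/5 = 5
  mean(X_2) = (4 + 5 + 3 + 5 + 2) / 5 = 19/5 = 3.8

Step 2 — sample variances and covariances s[i,j] = (1/(n-1)) · Σ_k (x_{k,i} - mean_i) · (x_{k,j} - mean_j), with n-1 = 4:
  s[X_1,X_1] = ((0)·(0) + (0)·(0) + (3)·(3) + (-3)·(-3) + (0)·(0)) / 4 = 18/4 = 4.5
  s[X_1,X_2] = ((0)·(0.2) + (0)·(1.2) + (3)·(-0.8) + (-3)·(1.2) + (0)·(-1.8)) / 4 = -6/4 = -1.5
  s[X_2,X_2] = ((0.2)·(0.2) + (1.2)·(1.2) + (-0.8)·(-0.8) + (1.2)·(1.2) + (-1.8)·(-1.8)) / 4 = 6.8/4 = 1.7
  Sample standard deviations s_i = √(s[i,i]):
  s(X_1) = √(4.5) = 2.1213
  s(X_2) = √(1.7) = 1.3038

Step 3 — r_{ij} = s_{ij} / (s_i · s_j):
  r[X_1,X_1] = 1 (diagonal).
  r[X_1,X_2] = -1.5 / (2.1213 · 1.3038) = -1.5 / 2.7659 = -0.5423
  r[X_2,X_2] = 1 (diagonal).

R is symmetric with unit diagonal. Assembling:

R = [[1, -0.5423],
 [-0.5423, 1]]


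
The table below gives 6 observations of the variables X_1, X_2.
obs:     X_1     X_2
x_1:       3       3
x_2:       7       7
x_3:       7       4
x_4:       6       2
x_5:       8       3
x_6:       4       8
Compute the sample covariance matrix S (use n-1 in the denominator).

Step 1 — column means:
  mean(X_1) = (3 + 7 + 7 + 6 + 8 + 4) / 6 = 35/6 = 5.8333
  mean(X_2) = (3 + 7 + 4 + 2 + 3 + 8) / 6 = 27/6 = 4.5

Step 2 — sample covariance S[i,j] = (1/(n-1)) · Σ_k (x_{k,i} - mean_i) · (x_{k,j} - mean_j), with n-1 = 5.
  S[X_1,X_1] = ((-2.8333)·(-2.8333) + (1.1667)·(1.1667) + (1.1667)·(1.1667) + (0.1667)·(0.1667) + (2.1667)·(2.1667) + (-1.8333)·(-1.8333)) / 5 = 18.8333/5 = 3.7667
  S[X_1,X_2] = ((-2.8333)·(-1.5) + (1.1667)·(2.5) + (1.1667)·(-0.5) + (0.1667)·(-2.5) + (2.1667)·(-1.5) + (-1.8333)·(3.5)) / 5 = -3.5/5 = -0.7
  S[X_2,X_2] = ((-1.5)·(-1.5) + (2.5)·(2.5) + (-0.5)·(-0.5) + (-2.5)·(-2.5) + (-1.5)·(-1.5) + (3.5)·(3.5)) / 5 = 29.5/5 = 5.9

S is symmetric (S[j,i] = S[i,j]). Assembling:

S = [[3.7667, -0.7],
 [-0.7, 5.9]]


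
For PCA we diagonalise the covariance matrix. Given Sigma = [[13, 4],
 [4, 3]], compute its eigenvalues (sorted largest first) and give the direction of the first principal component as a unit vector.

Step 1 — characteristic polynomial of 2×2 Sigma:
  det(Sigma - λI) = λ² - trace · λ + det = 0.
  trace = 13 + 3 = 16, det = 13·3 - (4)² = 23.
Step 2 — discriminant:
  Δ = trace² - 4·det = 256 - 92 = 164.
Step 3 — eigenvalues:
  λ = (trace ± √Δ)/2 = (16 ± 12.8062)/2,
  λ_1 = 14.4031,  λ_2 = 1.5969.

Step 4 — unit eigenvector for λ_1: solve (Sigma - λ_1 I)v = 0. First row:
  (13 - 14.4031)·v_x + (4)·v_y = 0, i.e. (-1.4031)·v_x + (4)·v_y = 0,
  so v ∝ (b, λ_1 - a) = (4, 1.4031) = u.
  ||u|| = √((4)² + (1.4031)²) = √(17.9688) ≈ 4.239,
  v_1 = u/||u|| ≈ (0.9436, 0.331) (||v_1|| = 1).

λ_1 = 14.4031,  λ_2 = 1.5969;  v_1 ≈ (0.9436, 0.331)


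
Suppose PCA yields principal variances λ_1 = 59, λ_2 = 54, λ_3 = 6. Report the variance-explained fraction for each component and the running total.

Step 1 — total variance = trace(Sigma) = Σ λ_i = 59 + 54 + 6 = 119.

Step 2 — fraction explained by component i = λ_i / Σ λ:
  PC1: 59/119 = 0.4958
  PC2: 54/119 = 0.4538
  PC3: 6/119 = 0.0504

Step 3 — cumulative fraction after k components = (λ_1 + ... + λ_k) / Σ λ:
  k = 1: 59/119 = 0.4958
  k = 2: (59 + 54)/119 = 113/119 = 0.9496
  k = 3: (59 + 54 + 6)/119 = 119/119 = 1

Summary (fraction, with percent):

explained: PC1 0.4958 (49.58%), PC2 0.4538 (45.38%), PC3 0.0504 (5.04%);  cumulative: 0.4958, 0.9496, 1


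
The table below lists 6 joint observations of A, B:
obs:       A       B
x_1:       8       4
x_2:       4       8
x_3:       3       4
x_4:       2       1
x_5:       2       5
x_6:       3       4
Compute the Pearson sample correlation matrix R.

Step 1 — column means:
  mean(A) = (8 + 4 + 3 + 2 + 2 + 3) / 6 = 22/6 = 3.6667
  mean(B) = (4 + 8 + 4 + 1 + 5 + 4) / 6 = 26/6 = 4.3333

Step 2 — sample variances and covariances s[i,j] = (1/(n-1)) · Σ_k (x_{k,i} - mean_i) · (x_{k,j} - mean_j), with n-1 = 5:
  s[A,A] = ((4.3333)·(4.3333) + (0.3333)·(0.3333) + (-0.6667)·(-0.6667) + (-1.6667)·(-1.6667) + (-1.6667)·(-1.6667) + (-0.6667)·(-0.6667)) / 5 = 25.3333/5 = 5.0667
  s[A,B] = ((4.3333)·(-0.3333) + (0.3333)·(3.6667) + (-0.6667)·(-0.3333) + (-1.6667)·(-3.3333) + (-1.6667)·(0.6667) + (-0.6667)·(-0.3333)) / 5 = 4.6667/5 = 0.9333
  s[B,B] = ((-0.3333)·(-0.3333) + (3.6667)·(3.6667) + (-0.3333)·(-0.3333) + (-3.3333)·(-3.3333) + (0.6667)·(0.6667) + (-0.3333)·(-0.3333)) / 5 = 25.3333/5 = 5.0667
  Sample standard deviations s_i = √(s[i,i]):
  s(A) = √(5.0667) = 2.2509
  s(B) = √(5.0667) = 2.2509

Step 3 — r_{ij} = s_{ij} / (s_i · s_j):
  r[A,A] = 1 (diagonal).
  r[A,B] = 0.9333 / (2.2509 · 2.2509) = 0.9333 / 5.0667 = 0.1842
  r[B,B] = 1 (diagonal).

R is symmetric with unit diagonal. Assembling:

R = [[1, 0.1842],
 [0.1842, 1]]


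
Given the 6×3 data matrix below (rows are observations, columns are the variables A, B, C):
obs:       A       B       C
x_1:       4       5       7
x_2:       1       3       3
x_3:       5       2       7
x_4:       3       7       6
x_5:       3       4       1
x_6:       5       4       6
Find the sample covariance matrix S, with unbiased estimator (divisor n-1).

Step 1 — column means:
  mean(A) = (4 + 1 + 5 + 3 + 3 + 5) / 6 = 21/6 = 3.5
  mean(B) = (5 + 3 + 2 + 7 + 4 + 4) / 6 = 25/6 = 4.1667
  mean(C) = (7 + 3 + 7 + 6 + 1 + 6) / 6 = 30/6 = 5

Step 2 — sample covariance S[i,j] = (1/(n-1)) · Σ_k (x_{k,i} - mean_i) · (x_{k,j} - mean_j), with n-1 = 5.
  S[A,A] = ((0.5)·(0.5) + (-2.5)·(-2.5) + (1.5)·(1.5) + (-0.5)·(-0.5) + (-0.5)·(-0.5) + (1.5)·(1.5)) / 5 = 11.5/5 = 2.3
  S[A,B] = ((0.5)·(0.8333) + (-2.5)·(-1.1667) + (1.5)·(-2.1667) + (-0.5)·(2.8333) + (-0.5)·(-0.1667) + (1.5)·(-0.1667)) / 5 = -1.5/5 = -0.3
  S[A,C] = ((0.5)·(2) + (-2.5)·(-2) + (1.5)·(2) + (-0.5)·(1) + (-0.5)·(-4) + (1.5)·(1)) / 5 = 12/5 = 2.4
  S[B,B] = ((0.8333)·(0.8333) + (-1.1667)·(-1.1667) + (-2.1667)·(-2.1667) + (2.8333)·(2.8333) + (-0.1667)·(-0.1667) + (-0.1667)·(-0.1667)) / 5 = 14.8333/5 = 2.9667
  S[B,C] = ((0.8333)·(2) + (-1.1667)·(-2) + (-2.1667)·(2) + (2.8333)·(1) + (-0.1667)·(-4) + (-0.1667)·(1)) / 5 = 3/5 = 0.6
  S[C,C] = ((2)·(2) + (-2)·(-2) + (2)·(2) + (1)·(1) + (-4)·(-4) + (1)·(1)) / 5 = 30/5 = 6

S is symmetric (S[j,i] = S[i,j]). Assembling:

S = [[2.3, -0.3, 2.4],
 [-0.3, 2.9667, 0.6],
 [2.4, 0.6, 6]]


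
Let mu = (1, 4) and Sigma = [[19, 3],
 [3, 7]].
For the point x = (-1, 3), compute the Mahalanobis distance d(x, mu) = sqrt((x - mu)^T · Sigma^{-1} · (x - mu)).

Step 1 — centre the observation: (x - mu) = (-2, -1).

Step 2 — invert Sigma. det(Sigma) = 19·7 - (3)² = 124.
  Sigma^{-1} = (1/det) · [[d, -b], [-b, a]] = [[0.0565, -0.0242],
 [-0.0242, 0.1532]].

Step 3 — form the quadratic (x - mu)^T · Sigma^{-1} · (x - mu):
  Sigma^{-1} · (x - mu) = (-0.0887, -0.1048).
  (x - mu)^T · [Sigma^{-1} · (x - mu)] = (-2)·(-0.0887) + (-1)·(-0.1048) = 0.2823.

Step 4 — take square root: d = √(0.2823) ≈ 0.5313.

d(x, mu) = √(0.2823) ≈ 0.5313


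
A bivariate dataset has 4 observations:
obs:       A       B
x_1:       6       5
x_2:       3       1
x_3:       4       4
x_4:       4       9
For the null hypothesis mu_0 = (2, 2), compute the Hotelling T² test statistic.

Step 1 — sample mean vector:
  mean(A) = (6 + 3 + 4 + 4) / 4 = 17/4 = 4.25
  mean(B) = (5 + 1 + 4 + 9) / 4 = 19/4 = 4.75
  x̄ = (4.25, 4.75),  deviation x̄ - mu_0 = (4.25, 4.75) - (2, 2) = (2.25, 2.75).

Step 2 — sample covariance matrix, S[i,j] = (1/(n-1)) · Σ_k (x_{k,i} - mean_i) · (x_{k,j} - mean_j), divisor n-1 = 3:
  S[A,A] = ((1.75)·(1.75) + (-1.25)·(-1.25) + (-0.25)·(-0.25) + (-0.25)·(-0.25)) / 3 = 4.75/3 = 1.5833
  S[A,B] = ((1.75)·(0.25) + (-1.25)·(-3.75) + (-0.25)·(-0.75) + (-0.25)·(4.25)) / 3 = 4.25/3 = 1.4167
  S[B,B] = ((0.25)·(0.25) + (-3.75)·(-3.75) + (-0.75)·(-0.75) + (4.25)·(4.25)) / 3 = 32.75/3 = 10.9167
  S = [[1.5833, 1.4167],
 [1.4167, 10.9167]].

Step 3 — invert S. det(S) = 1.5833·10.9167 - (1.4167)² = 15.2778.
  S^{-1} = (1/det) · [[d, -b], [-b, a]] = [[0.7145, -0.0927],
 [-0.0927, 0.1036]].

Step 4 — quadratic form (x̄ - mu_0)^T · S^{-1} · (x̄ - mu_0):
  S^{-1} · (x̄ - mu_0) = (1.3527, 0.0764),
  (x̄ - mu_0)^T · [...] = (2.25)·(1.3527) + (2.75)·(0.0764) = 3.2536.

Step 5 — scale by n: T² = 4 · 3.2536 = 13.0145.

T² ≈ 13.0145


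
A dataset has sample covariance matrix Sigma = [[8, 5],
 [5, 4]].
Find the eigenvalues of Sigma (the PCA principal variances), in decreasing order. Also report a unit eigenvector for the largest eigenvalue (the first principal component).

Step 1 — characteristic polynomial of 2×2 Sigma:
  det(Sigma - λI) = λ² - trace · λ + det = 0.
  trace = 8 + 4 = 12, det = 8·4 - (5)² = 7.
Step 2 — discriminant:
  Δ = trace² - 4·det = 144 - 28 = 116.
Step 3 — eigenvalues:
  λ = (trace ± √Δ)/2 = (12 ± 10.7703)/2,
  λ_1 = 11.3852,  λ_2 = 0.6148.

Step 4 — unit eigenvector for λ_1: solve (Sigma - λ_1 I)v = 0. First row:
  (8 - 11.3852)·v_x + (5)·v_y = 0, i.e. (-3.3852)·v_x + (5)·v_y = 0,
  so v ∝ (b, λ_1 - a) = (5, 3.3852) = u.
  ||u|| = √((5)² + (3.3852)²) = √(36.4593) ≈ 6.0382,
  v_1 = u/||u|| ≈ (0.8281, 0.5606) (||v_1|| = 1).

λ_1 = 11.3852,  λ_2 = 0.6148;  v_1 ≈ (0.8281, 0.5606)


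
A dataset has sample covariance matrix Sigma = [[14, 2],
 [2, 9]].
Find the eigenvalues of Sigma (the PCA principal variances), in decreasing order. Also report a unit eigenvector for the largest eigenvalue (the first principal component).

Step 1 — characteristic polynomial of 2×2 Sigma:
  det(Sigma - λI) = λ² - trace · λ + det = 0.
  trace = 14 + 9 = 23, det = 14·9 - (2)² = 122.
Step 2 — discriminant:
  Δ = trace² - 4·det = 529 - 488 = 41.
Step 3 — eigenvalues:
  λ = (trace ± √Δ)/2 = (23 ± 6.4031)/2,
  λ_1 = 14.7016,  λ_2 = 8.2984.

Step 4 — unit eigenvector for λ_1: solve (Sigma - λ_1 I)v = 0. First row:
  (14 - 14.7016)·v_x + (2)·v_y = 0, i.e. (-0.7016)·v_x + (2)·v_y = 0,
  so v ∝ (b, λ_1 - a) = (2, 0.7016) = u.
  ||u|| = √((2)² + (0.7016)²) = √(4.4922) ≈ 2.1195,
  v_1 = u/||u|| ≈ (0.9436, 0.331) (||v_1|| = 1).

λ_1 = 14.7016,  λ_2 = 8.2984;  v_1 ≈ (0.9436, 0.331)


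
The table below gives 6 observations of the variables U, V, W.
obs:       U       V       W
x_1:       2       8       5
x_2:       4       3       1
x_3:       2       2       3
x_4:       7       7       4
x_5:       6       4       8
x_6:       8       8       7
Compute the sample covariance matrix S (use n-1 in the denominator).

Step 1 — column means:
  mean(U) = (2 + 4 + 2 + 7 + 6 + 8) / 6 = 29/6 = 4.8333
  mean(V) = (8 + 3 + 2 + 7 + 4 + 8) / 6 = 32/6 = 5.3333
  mean(W) = (5 + 1 + 3 + 4 + 8 + 7) / 6 = 28/6 = 4.6667

Step 2 — sample covariance S[i,j] = (1/(n-1)) · Σ_k (x_{k,i} - mean_i) · (x_{k,j} - mean_j), with n-1 = 5.
  S[U,U] = ((-2.8333)·(-2.8333) + (-0.8333)·(-0.8333) + (-2.8333)·(-2.8333) + (2.1667)·(2.1667) + (1.1667)·(1.1667) + (3.1667)·(3.1667)) / 5 = 32.8333/5 = 6.5667
  S[U,V] = ((-2.8333)·(2.6667) + (-0.8333)·(-2.3333) + (-2.8333)·(-3.3333) + (2.1667)·(1.6667) + (1.1667)·(-1.3333) + (3.1667)·(2.6667)) / 5 = 14.3333/5 = 2.8667
  S[U,W] = ((-2.8333)·(0.3333) + (-0.8333)·(-3.6667) + (-2.8333)·(-1.6667) + (2.1667)·(-0.6667) + (1.1667)·(3.3333) + (3.1667)·(2.3333)) / 5 = 16.6667/5 = 3.3333
  S[V,V] = ((2.6667)·(2.6667) + (-2.3333)·(-2.3333) + (-3.3333)·(-3.3333) + (1.6667)·(1.6667) + (-1.3333)·(-1.3333) + (2.6667)·(2.6667)) / 5 = 35.3333/5 = 7.0667
  S[V,W] = ((2.6667)·(0.3333) + (-2.3333)·(-3.6667) + (-3.3333)·(-1.6667) + (1.6667)·(-0.6667) + (-1.3333)·(3.3333) + (2.6667)·(2.3333)) / 5 = 15.6667/5 = 3.1333
  S[W,W] = ((0.3333)·(0.3333) + (-3.6667)·(-3.6667) + (-1.6667)·(-1.6667) + (-0.6667)·(-0.6667) + (3.3333)·(3.3333) + (2.3333)·(2.3333)) / 5 = 33.3333/5 = 6.6667

S is symmetric (S[j,i] = S[i,j]). Assembling:

S = [[6.5667, 2.8667, 3.3333],
 [2.8667, 7.0667, 3.1333],
 [3.3333, 3.1333, 6.6667]]


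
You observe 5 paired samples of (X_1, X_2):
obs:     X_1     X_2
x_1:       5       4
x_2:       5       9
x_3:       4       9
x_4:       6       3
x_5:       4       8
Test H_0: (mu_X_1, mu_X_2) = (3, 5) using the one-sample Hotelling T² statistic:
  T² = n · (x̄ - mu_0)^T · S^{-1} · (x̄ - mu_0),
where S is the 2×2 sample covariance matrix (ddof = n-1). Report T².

Step 1 — sample mean vector:
  mean(X_1) = (5 + 5 + 4 + 6 + 4) / 5 = 24/5 = 4.8
  mean(X_2) = (4 + 9 + 9 + 3 + 8) / 5 = 33/5 = 6.6
  x̄ = (4.8, 6.6),  deviation x̄ - mu_0 = (4.8, 6.6) - (3, 5) = (1.8, 1.6).

Step 2 — sample covariance matrix, S[i,j] = (1/(n-1)) · Σ_k (x_{k,i} - mean_i) · (x_{k,j} - mean_j), divisor n-1 = 4:
  S[X_1,X_1] = ((0.2)·(0.2) + (0.2)·(0.2) + (-0.8)·(-0.8) + (1.2)·(1.2) + (-0.8)·(-0.8)) / 4 = 2.8/4 = 0.7
  S[X_1,X_2] = ((0.2)·(-2.6) + (0.2)·(2.4) + (-0.8)·(2.4) + (1.2)·(-3.6) + (-0.8)·(1.4)) / 4 = -7.4/4 = -1.85
  S[X_2,X_2] = ((-2.6)·(-2.6) + (2.4)·(2.4) + (2.4)·(2.4) + (-3.6)·(-3.6) + (1.4)·(1.4)) / 4 = 33.2/4 = 8.3
  S = [[0.7, -1.85],
 [-1.85, 8.3]].

Step 3 — invert S. det(S) = 0.7·8.3 - (-1.85)² = 2.3875.
  S^{-1} = (1/det) · [[d, -b], [-b, a]] = [[3.4764, 0.7749],
 [0.7749, 0.2932]].

Step 4 — quadratic form (x̄ - mu_0)^T · S^{-1} · (x̄ - mu_0):
  S^{-1} · (x̄ - mu_0) = (7.4974, 1.8639),
  (x̄ - mu_0)^T · [...] = (1.8)·(7.4974) + (1.6)·(1.8639) = 16.4775.

Step 5 — scale by n: T² = 5 · 16.4775 = 82.3874.

T² ≈ 82.3874


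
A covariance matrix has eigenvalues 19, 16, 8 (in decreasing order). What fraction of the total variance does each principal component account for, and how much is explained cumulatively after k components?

Step 1 — total variance = trace(Sigma) = Σ λ_i = 19 + 16 + 8 = 43.

Step 2 — fraction explained by component i = λ_i / Σ λ:
  PC1: 19/43 = 0.4419
  PC2: 16/43 = 0.3721
  PC3: 8/43 = 0.186

Step 3 — cumulative fraction after k components = (λ_1 + ... + λ_k) / Σ λ:
  k = 1: 19/43 = 0.4419
  k = 2: (19 + 16)/43 = 35/43 = 0.814
  k = 3: (19 + 16 + 8)/43 = 43/43 = 1

Summary (fraction, with percent):

explained: PC1 0.4419 (44.19%), PC2 0.3721 (37.21%), PC3 0.186 (18.6%);  cumulative: 0.4419, 0.814, 1


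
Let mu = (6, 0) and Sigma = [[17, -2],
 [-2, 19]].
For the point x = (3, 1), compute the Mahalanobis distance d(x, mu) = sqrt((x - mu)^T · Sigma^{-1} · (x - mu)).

Step 1 — centre the observation: (x - mu) = (-3, 1).

Step 2 — invert Sigma. det(Sigma) = 17·19 - (-2)² = 319.
  Sigma^{-1} = (1/det) · [[d, -b], [-b, a]] = [[0.0596, 0.0063],
 [0.0063, 0.0533]].

Step 3 — form the quadratic (x - mu)^T · Sigma^{-1} · (x - mu):
  Sigma^{-1} · (x - mu) = (-0.1724, 0.0345).
  (x - mu)^T · [Sigma^{-1} · (x - mu)] = (-3)·(-0.1724) + (1)·(0.0345) = 0.5517.

Step 4 — take square root: d = √(0.5517) ≈ 0.7428.

d(x, mu) = √(0.5517) ≈ 0.7428


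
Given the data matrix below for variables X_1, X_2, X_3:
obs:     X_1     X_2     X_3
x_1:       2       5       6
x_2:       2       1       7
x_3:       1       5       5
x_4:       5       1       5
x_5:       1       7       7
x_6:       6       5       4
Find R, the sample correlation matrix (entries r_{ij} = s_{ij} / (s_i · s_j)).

Step 1 — column means:
  mean(X_1) = (2 + 2 + 1 + 5 + 1 + 6) / 6 = 17/6 = 2.8333
  mean(X_2) = (5 + 1 + 5 + 1 + 7 + 5) / 6 = 24/6 = 4
  mean(X_3) = (6 + 7 + 5 + 5 + 7 + 4) / 6 = 34/6 = 5.6667

Step 2 — sample variances and covariances s[i,j] = (1/(n-1)) · Σ_k (x_{k,i} - mean_i) · (x_{k,j} - mean_j), with n-1 = 5:
  s[X_1,X_1] = ((-0.8333)·(-0.8333) + (-0.8333)·(-0.8333) + (-1.8333)·(-1.8333) + (2.1667)·(2.1667) + (-1.8333)·(-1.8333) + (3.1667)·(3.1667)) / 5 = 22.8333/5 = 4.5667
  s[X_1,X_2] = ((-0.8333)·(1) + (-0.8333)·(-3) + (-1.8333)·(1) + (2.1667)·(-3) + (-1.8333)·(3) + (3.1667)·(1)) / 5 = -9/5 = -1.8
  s[X_1,X_3] = ((-0.8333)·(0.3333) + (-0.8333)·(1.3333) + (-1.8333)·(-0.6667) + (2.1667)·(-0.6667) + (-1.8333)·(1.3333) + (3.1667)·(-1.6667)) / 5 = -9.3333/5 = -1.8667
  s[X_2,X_2] = ((1)·(1) + (-3)·(-3) + (1)·(1) + (-3)·(-3) + (3)·(3) + (1)·(1)) / 5 = 30/5 = 6
  s[X_2,X_3] = ((1)·(0.3333) + (-3)·(1.3333) + (1)·(-0.6667) + (-3)·(-0.6667) + (3)·(1.3333) + (1)·(-1.6667)) / 5 = 0/5 = 0
  s[X_3,X_3] = ((0.3333)·(0.3333) + (1.3333)·(1.3333) + (-0.6667)·(-0.6667) + (-0.6667)·(-0.6667) + (1.3333)·(1.3333) + (-1.6667)·(-1.6667)) / 5 = 7.3333/5 = 1.4667
  Sample standard deviations s_i = √(s[i,i]):
  s(X_1) = √(4.5667) = 2.137
  s(X_2) = √(6) = 2.4495
  s(X_3) = √(1.4667) = 1.2111

Step 3 — r_{ij} = s_{ij} / (s_i · s_j):
  r[X_1,X_1] = 1 (diagonal).
  r[X_1,X_2] = -1.8 / (2.137 · 2.4495) = -1.8 / 5.2345 = -0.3439
  r[X_1,X_3] = -1.8667 / (2.137 · 1.2111) = -1.8667 / 2.588 = -0.7213
  r[X_2,X_2] = 1 (diagonal).
  r[X_2,X_3] = 0 / (2.4495 · 1.2111) = 0 / 2.9665 = 0
  r[X_3,X_3] = 1 (diagonal).

R is symmetric with unit diagonal. Assembling:

R = [[1, -0.3439, -0.7213],
 [-0.3439, 1, 0],
 [-0.7213, 0, 1]]


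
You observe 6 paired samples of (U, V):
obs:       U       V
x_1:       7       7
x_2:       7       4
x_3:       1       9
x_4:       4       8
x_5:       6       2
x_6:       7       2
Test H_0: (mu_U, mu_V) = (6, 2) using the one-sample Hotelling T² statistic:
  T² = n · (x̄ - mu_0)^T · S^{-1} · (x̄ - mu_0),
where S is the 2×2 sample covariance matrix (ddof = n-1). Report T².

Step 1 — sample mean vector:
  mean(U) = (7 + 7 + 1 + 4 + 6 + 7) / 6 = 32/6 = 5.3333
  mean(V) = (7 + 4 + 9 + 8 + 2 + 2) / 6 = 32/6 = 5.3333
  x̄ = (5.3333, 5.3333),  deviation x̄ - mu_0 = (5.3333, 5.3333) - (6, 2) = (-0.6667, 3.3333).

Step 2 — sample covariance matrix, S[i,j] = (1/(n-1)) · Σ_k (x_{k,i} - mean_i) · (x_{k,j} - mean_j), divisor n-1 = 5:
  S[U,U] = ((1.6667)·(1.6667) + (1.6667)·(1.6667) + (-4.3333)·(-4.3333) + (-1.3333)·(-1.3333) + (0.6667)·(0.6667) + (1.6667)·(1.6667)) / 5 = 29.3333/5 = 5.8667
  S[U,V] = ((1.6667)·(1.6667) + (1.6667)·(-1.3333) + (-4.3333)·(3.6667) + (-1.3333)·(2.6667) + (0.6667)·(-3.3333) + (1.6667)·(-3.3333)) / 5 = -26.6667/5 = -5.3333
  S[V,V] = ((1.6667)·(1.6667) + (-1.3333)·(-1.3333) + (3.6667)·(3.6667) + (2.6667)·(2.6667) + (-3.3333)·(-3.3333) + (-3.3333)·(-3.3333)) / 5 = 47.3333/5 = 9.4667
  S = [[5.8667, -5.3333],
 [-5.3333, 9.4667]].

Step 3 — invert S. det(S) = 5.8667·9.4667 - (-5.3333)² = 27.0933.
  S^{-1} = (1/det) · [[d, -b], [-b, a]] = [[0.3494, 0.1969],
 [0.1969, 0.2165]].

Step 4 — quadratic form (x̄ - mu_0)^T · S^{-1} · (x̄ - mu_0):
  S^{-1} · (x̄ - mu_0) = (0.4232, 0.5906),
  (x̄ - mu_0)^T · [...] = (-0.6667)·(0.4232) + (3.3333)·(0.5906) = 1.6864.

Step 5 — scale by n: T² = 6 · 1.6864 = 10.1181.

T² ≈ 10.1181


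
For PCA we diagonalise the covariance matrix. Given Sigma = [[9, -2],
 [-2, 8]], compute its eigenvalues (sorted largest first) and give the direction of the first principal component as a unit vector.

Step 1 — characteristic polynomial of 2×2 Sigma:
  det(Sigma - λI) = λ² - trace · λ + det = 0.
  trace = 9 + 8 = 17, det = 9·8 - (-2)² = 68.
Step 2 — discriminant:
  Δ = trace² - 4·det = 289 - 272 = 17.
Step 3 — eigenvalues:
  λ = (trace ± √Δ)/2 = (17 ± 4.1231)/2,
  λ_1 = 10.5616,  λ_2 = 6.4384.

Step 4 — unit eigenvector for λ_1: solve (Sigma - λ_1 I)v = 0. First row:
  (9 - 10.5616)·v_x + (-2)·v_y = 0, i.e. (-1.5616)·v_x + (-2)·v_y = 0,
  so v ∝ (b, λ_1 - a) = (-2, 1.5616); multiply by -1 so the first entry is positive: u = (2, -1.5616).
  ||u|| = √((2)² + (-1.5616)²) = √(6.4384) ≈ 2.5374,
  v_1 = u/||u|| ≈ (0.7882, -0.6154) (||v_1|| = 1).

λ_1 = 10.5616,  λ_2 = 6.4384;  v_1 ≈ (0.7882, -0.6154)


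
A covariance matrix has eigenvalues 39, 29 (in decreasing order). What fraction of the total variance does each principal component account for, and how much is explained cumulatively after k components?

Step 1 — total variance = trace(Sigma) = Σ λ_i = 39 + 29 = 68.

Step 2 — fraction explained by component i = λ_i / Σ λ:
  PC1: 39/68 = 0.5735
  PC2: 29/68 = 0.4265

Step 3 — cumulative fraction after k components = (λ_1 + ... + λ_k) / Σ λ:
  k = 1: 39/68 = 0.5735
  k = 2: (39 + 29)/68 = 68/68 = 1

Summary (fraction, with percent):

explained: PC1 0.5735 (57.35%), PC2 0.4265 (42.65%);  cumulative: 0.5735, 1


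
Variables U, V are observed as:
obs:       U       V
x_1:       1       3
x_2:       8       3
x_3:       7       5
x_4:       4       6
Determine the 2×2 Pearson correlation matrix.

Step 1 — column means:
  mean(U) = (1 + 8 + 7 + 4) / 4 = 20/4 = 5
  mean(V) = (3 + 3 + 5 + 6) / 4 = 17/4 = 4.25

Step 2 — sample variances and covariances s[i,j] = (1/(n-1)) · Σ_k (x_{k,i} - mean_i) · (x_{k,j} - mean_j), with n-1 = 3:
  s[U,U] = ((-4)·(-4) + (3)·(3) + (2)·(2) + (-1)·(-1)) / 3 = 30/3 = 10
  s[U,V] = ((-4)·(-1.25) + (3)·(-1.25) + (2)·(0.75) + (-1)·(1.75)) / 3 = 1/3 = 0.3333
  s[V,V] = ((-1.25)·(-1.25) + (-1.25)·(-1.25) + (0.75)·(0.75) + (1.75)·(1.75)) / 3 = 6.75/3 = 2.25
  Sample standard deviations s_i = √(s[i,i]):
  s(U) = √(10) = 3.1623
  s(V) = √(2.25) = 1.5

Step 3 — r_{ij} = s_{ij} / (s_i · s_j):
  r[U,U] = 1 (diagonal).
  r[U,V] = 0.3333 / (3.1623 · 1.5) = 0.3333 / 4.7434 = 0.0703
  r[V,V] = 1 (diagonal).

R is symmetric with unit diagonal. Assembling:

R = [[1, 0.0703],
 [0.0703, 1]]


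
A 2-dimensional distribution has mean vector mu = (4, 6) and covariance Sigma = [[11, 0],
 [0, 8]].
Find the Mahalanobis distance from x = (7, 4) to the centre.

Step 1 — centre the observation: (x - mu) = (3, -2).

Step 2 — invert Sigma. det(Sigma) = 11·8 - (0)² = 88.
  Sigma^{-1} = (1/det) · [[d, -b], [-b, a]] = [[0.0909, 0],
 [0, 0.125]].

Step 3 — form the quadratic (x - mu)^T · Sigma^{-1} · (x - mu):
  Sigma^{-1} · (x - mu) = (0.2727, -0.25).
  (x - mu)^T · [Sigma^{-1} · (x - mu)] = (3)·(0.2727) + (-2)·(-0.25) = 1.3182.

Step 4 — take square root: d = √(1.3182) ≈ 1.1481.

d(x, mu) = √(1.3182) ≈ 1.1481


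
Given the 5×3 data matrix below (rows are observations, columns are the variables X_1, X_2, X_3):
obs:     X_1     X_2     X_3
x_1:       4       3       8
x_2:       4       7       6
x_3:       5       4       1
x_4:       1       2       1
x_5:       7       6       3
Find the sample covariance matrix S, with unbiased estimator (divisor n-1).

Step 1 — column means:
  mean(X_1) = (4 + 4 + 5 + 1 + 7) / 5 = 21/5 = 4.2
  mean(X_2) = (3 + 7 + 4 + 2 + 6) / 5 = 22/5 = 4.4
  mean(X_3) = (8 + 6 + 1 + 1 + 3) / 5 = 19/5 = 3.8

Step 2 — sample covariance S[i,j] = (1/(n-1)) · Σ_k (x_{k,i} - mean_i) · (x_{k,j} - mean_j), with n-1 = 4.
  S[X_1,X_1] = ((-0.2)·(-0.2) + (-0.2)·(-0.2) + (0.8)·(0.8) + (-3.2)·(-3.2) + (2.8)·(2.8)) / 4 = 18.8/4 = 4.7
  S[X_1,X_2] = ((-0.2)·(-1.4) + (-0.2)·(2.6) + (0.8)·(-0.4) + (-3.2)·(-2.4) + (2.8)·(1.6)) / 4 = 11.6/4 = 2.9
  S[X_1,X_3] = ((-0.2)·(4.2) + (-0.2)·(2.2) + (0.8)·(-2.8) + (-3.2)·(-2.8) + (2.8)·(-0.8)) / 4 = 3.2/4 = 0.8
  S[X_2,X_2] = ((-1.4)·(-1.4) + (2.6)·(2.6) + (-0.4)·(-0.4) + (-2.4)·(-2.4) + (1.6)·(1.6)) / 4 = 17.2/4 = 4.3
  S[X_2,X_3] = ((-1.4)·(4.2) + (2.6)·(2.2) + (-0.4)·(-2.8) + (-2.4)·(-2.8) + (1.6)·(-0.8)) / 4 = 6.4/4 = 1.6
  S[X_3,X_3] = ((4.2)·(4.2) + (2.2)·(2.2) + (-2.8)·(-2.8) + (-2.8)·(-2.8) + (-0.8)·(-0.8)) / 4 = 38.8/4 = 9.7

S is symmetric (S[j,i] = S[i,j]). Assembling:

S = [[4.7, 2.9, 0.8],
 [2.9, 4.3, 1.6],
 [0.8, 1.6, 9.7]]


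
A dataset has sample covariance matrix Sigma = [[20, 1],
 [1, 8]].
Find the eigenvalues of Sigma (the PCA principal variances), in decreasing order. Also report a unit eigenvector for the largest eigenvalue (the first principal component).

Step 1 — characteristic polynomial of 2×2 Sigma:
  det(Sigma - λI) = λ² - trace · λ + det = 0.
  trace = 20 + 8 = 28, det = 20·8 - (1)² = 159.
Step 2 — discriminant:
  Δ = trace² - 4·det = 784 - 636 = 148.
Step 3 — eigenvalues:
  λ = (trace ± √Δ)/2 = (28 ± 12.1655)/2,
  λ_1 = 20.0828,  λ_2 = 7.9172.

Step 4 — unit eigenvector for λ_1: solve (Sigma - λ_1 I)v = 0. First row:
  (20 - 20.0828)·v_x + (1)·v_y = 0, i.e. (-0.0828)·v_x + (1)·v_y = 0,
  so v ∝ (b, λ_1 - a) = (1, 0.0828) = u.
  ||u|| = √((1)² + (0.0828)²) = √(1.0068) ≈ 1.0034,
  v_1 = u/||u|| ≈ (0.9966, 0.0825) (||v_1|| = 1).

λ_1 = 20.0828,  λ_2 = 7.9172;  v_1 ≈ (0.9966, 0.0825)


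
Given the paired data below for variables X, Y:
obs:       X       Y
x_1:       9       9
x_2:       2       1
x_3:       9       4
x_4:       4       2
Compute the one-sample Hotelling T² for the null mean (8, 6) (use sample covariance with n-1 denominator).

Step 1 — sample mean vector:
  mean(X) = (9 + 2 + 9 + 4) / 4 = 24/4 = 6
  mean(Y) = (9 + 1 + 4 + 2) / 4 = 16/4 = 4
  x̄ = (6, 4),  deviation x̄ - mu_0 = (6, 4) - (8, 6) = (-2, -2).

Step 2 — sample covariance matrix, S[i,j] = (1/(n-1)) · Σ_k (x_{k,i} - mean_i) · (x_{k,j} - mean_j), divisor n-1 = 3:
  S[X,X] = ((3)·(3) + (-4)·(-4) + (3)·(3) + (-2)·(-2)) / 3 = 38/3 = 12.6667
  S[X,Y] = ((3)·(5) + (-4)·(-3) + (3)·(0) + (-2)·(-2)) / 3 = 31/3 = 10.3333
  S[Y,Y] = ((5)·(5) + (-3)·(-3) + (0)·(0) + (-2)·(-2)) / 3 = 38/3 = 12.6667
  S = [[12.6667, 10.3333],
 [10.3333, 12.6667]].

Step 3 — invert S. det(S) = 12.6667·12.6667 - (10.3333)² = 53.6667.
  S^{-1} = (1/det) · [[d, -b], [-b, a]] = [[0.236, -0.1925],
 [-0.1925, 0.236]].

Step 4 — quadratic form (x̄ - mu_0)^T · S^{-1} · (x̄ - mu_0):
  S^{-1} · (x̄ - mu_0) = (-0.087, -0.087),
  (x̄ - mu_0)^T · [...] = (-2)·(-0.087) + (-2)·(-0.087) = 0.3478.

Step 5 — scale by n: T² = 4 · 0.3478 = 1.3913.

T² ≈ 1.3913


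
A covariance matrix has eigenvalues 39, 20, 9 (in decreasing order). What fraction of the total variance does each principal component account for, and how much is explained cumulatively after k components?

Step 1 — total variance = trace(Sigma) = Σ λ_i = 39 + 20 + 9 = 68.

Step 2 — fraction explained by component i = λ_i / Σ λ:
  PC1: 39/68 = 0.5735
  PC2: 20/68 = 0.2941
  PC3: 9/68 = 0.1324

Step 3 — cumulative fraction after k components = (λ_1 + ... + λ_k) / Σ λ:
  k = 1: 39/68 = 0.5735
  k = 2: (39 + 20)/68 = 59/68 = 0.8676
  k = 3: (39 + 20 + 9)/68 = 68/68 = 1

Summary (fraction, with percent):

explained: PC1 0.5735 (57.35%), PC2 0.2941 (29.41%), PC3 0.1324 (13.24%);  cumulative: 0.5735, 0.8676, 1


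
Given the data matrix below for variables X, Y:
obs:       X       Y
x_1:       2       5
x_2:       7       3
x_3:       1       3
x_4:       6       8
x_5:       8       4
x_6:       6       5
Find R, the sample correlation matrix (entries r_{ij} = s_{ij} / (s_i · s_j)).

Step 1 — column means:
  mean(X) = (2 + 7 + 1 + 6 + 8 + 6) / 6 = 30/6 = 5
  mean(Y) = (5 + 3 + 3 + 8 + 4 + 5) / 6 = 28/6 = 4.6667

Step 2 — sample variances and covariances s[i,j] = (1/(n-1)) · Σ_k (x_{k,i} - mean_i) · (x_{k,j} - mean_j), with n-1 = 5:
  s[X,X] = ((-3)·(-3) + (2)·(2) + (-4)·(-4) + (1)·(1) + (3)·(3) + (1)·(1)) / 5 = 40/5 = 8
  s[X,Y] = ((-3)·(0.3333) + (2)·(-1.6667) + (-4)·(-1.6667) + (1)·(3.3333) + (3)·(-0.6667) + (1)·(0.3333)) / 5 = 4/5 = 0.8
  s[Y,Y] = ((0.3333)·(0.3333) + (-1.6667)·(-1.6667) + (-1.6667)·(-1.6667) + (3.3333)·(3.3333) + (-0.6667)·(-0.6667) + (0.3333)·(0.3333)) / 5 = 17.3333/5 = 3.4667
  Sample standard deviations s_i = √(s[i,i]):
  s(X) = √(8) = 2.8284
  s(Y) = √(3.4667) = 1.8619

Step 3 — r_{ij} = s_{ij} / (s_i · s_j):
  r[X,X] = 1 (diagonal).
  r[X,Y] = 0.8 / (2.8284 · 1.8619) = 0.8 / 5.2662 = 0.1519
  r[Y,Y] = 1 (diagonal).

R is symmetric with unit diagonal. Assembling:

R = [[1, 0.1519],
 [0.1519, 1]]


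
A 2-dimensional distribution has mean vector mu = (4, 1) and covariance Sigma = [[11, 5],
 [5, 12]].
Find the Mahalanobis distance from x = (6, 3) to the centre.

Step 1 — centre the observation: (x - mu) = (2, 2).

Step 2 — invert Sigma. det(Sigma) = 11·12 - (5)² = 107.
  Sigma^{-1} = (1/det) · [[d, -b], [-b, a]] = [[0.1121, -0.0467],
 [-0.0467, 0.1028]].

Step 3 — form the quadratic (x - mu)^T · Sigma^{-1} · (x - mu):
  Sigma^{-1} · (x - mu) = (0.1308, 0.1121).
  (x - mu)^T · [Sigma^{-1} · (x - mu)] = (2)·(0.1308) + (2)·(0.1121) = 0.486.

Step 4 — take square root: d = √(0.486) ≈ 0.6971.

d(x, mu) = √(0.486) ≈ 0.6971


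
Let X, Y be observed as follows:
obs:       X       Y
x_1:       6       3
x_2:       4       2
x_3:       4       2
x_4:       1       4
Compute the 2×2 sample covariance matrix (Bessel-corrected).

Step 1 — column means:
  mean(X) = (6 + 4 + 4 + 1) / 4 = 15/4 = 3.75
  mean(Y) = (3 + 2 + 2 + 4) / 4 = 11/4 = 2.75

Step 2 — sample covariance S[i,j] = (1/(n-1)) · Σ_k (x_{k,i} - mean_i) · (x_{k,j} - mean_j), with n-1 = 3.
  S[X,X] = ((2.25)·(2.25) + (0.25)·(0.25) + (0.25)·(0.25) + (-2.75)·(-2.75)) / 3 = 12.75/3 = 4.25
  S[X,Y] = ((2.25)·(0.25) + (0.25)·(-0.75) + (0.25)·(-0.75) + (-2.75)·(1.25)) / 3 = -3.25/3 = -1.0833
  S[Y,Y] = ((0.25)·(0.25) + (-0.75)·(-0.75) + (-0.75)·(-0.75) + (1.25)·(1.25)) / 3 = 2.75/3 = 0.9167

S is symmetric (S[j,i] = S[i,j]). Assembling:

S = [[4.25, -1.0833],
 [-1.0833, 0.9167]]


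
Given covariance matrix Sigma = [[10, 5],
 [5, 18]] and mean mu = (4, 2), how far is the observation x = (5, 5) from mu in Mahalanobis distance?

Step 1 — centre the observation: (x - mu) = (1, 3).

Step 2 — invert Sigma. det(Sigma) = 10·18 - (5)² = 155.
  Sigma^{-1} = (1/det) · [[d, -b], [-b, a]] = [[0.1161, -0.0323],
 [-0.0323, 0.0645]].

Step 3 — form the quadratic (x - mu)^T · Sigma^{-1} · (x - mu):
  Sigma^{-1} · (x - mu) = (0.0194, 0.1613).
  (x - mu)^T · [Sigma^{-1} · (x - mu)] = (1)·(0.0194) + (3)·(0.1613) = 0.5032.

Step 4 — take square root: d = √(0.5032) ≈ 0.7094.

d(x, mu) = √(0.5032) ≈ 0.7094
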